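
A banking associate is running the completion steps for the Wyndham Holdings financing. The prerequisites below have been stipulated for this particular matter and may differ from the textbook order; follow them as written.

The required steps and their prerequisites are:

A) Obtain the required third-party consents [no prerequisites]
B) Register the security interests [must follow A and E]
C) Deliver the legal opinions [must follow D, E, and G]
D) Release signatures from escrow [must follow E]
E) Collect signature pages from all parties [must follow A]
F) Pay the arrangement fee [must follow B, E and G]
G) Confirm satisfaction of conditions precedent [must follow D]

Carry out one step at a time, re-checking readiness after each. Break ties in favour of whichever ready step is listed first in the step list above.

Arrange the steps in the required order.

Only A has no prerequisites, so it is first.
E needed A, now all done → E.
Now B and D have their prerequisites met. B is listed earlier, so B next.
Next only D has its prerequisites met → D.
That leaves G as the only ready step → G.
C and F are both available; C is listed earlier → C.
That leaves F as the only ready step → F.

A → E → B → D → G → C → F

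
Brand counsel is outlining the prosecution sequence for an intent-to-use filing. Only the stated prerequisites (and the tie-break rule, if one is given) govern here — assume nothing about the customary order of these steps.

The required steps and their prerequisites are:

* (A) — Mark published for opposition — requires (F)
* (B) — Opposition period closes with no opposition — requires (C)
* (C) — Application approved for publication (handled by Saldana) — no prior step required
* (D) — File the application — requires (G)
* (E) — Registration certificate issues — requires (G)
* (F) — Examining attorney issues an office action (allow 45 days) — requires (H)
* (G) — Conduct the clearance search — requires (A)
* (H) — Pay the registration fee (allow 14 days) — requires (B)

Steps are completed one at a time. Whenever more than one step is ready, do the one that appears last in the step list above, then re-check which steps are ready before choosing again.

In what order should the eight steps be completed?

Only (C) has no prerequisites, so it is first.
That leaves (B) as the only ready step → (B).
Next only (H) has its prerequisites met → (H).
(F) is the only step now ready → (F).
(A) is the only step now ready → (A).
Next only (G) has its prerequisites met → (G).
Now (E) and (D) have their prerequisites met. (E) is listed later, so (E) next.
That leaves (D) as the only ready step → (D).

(C), (B), (H), (F), (A), (G), (E), (D)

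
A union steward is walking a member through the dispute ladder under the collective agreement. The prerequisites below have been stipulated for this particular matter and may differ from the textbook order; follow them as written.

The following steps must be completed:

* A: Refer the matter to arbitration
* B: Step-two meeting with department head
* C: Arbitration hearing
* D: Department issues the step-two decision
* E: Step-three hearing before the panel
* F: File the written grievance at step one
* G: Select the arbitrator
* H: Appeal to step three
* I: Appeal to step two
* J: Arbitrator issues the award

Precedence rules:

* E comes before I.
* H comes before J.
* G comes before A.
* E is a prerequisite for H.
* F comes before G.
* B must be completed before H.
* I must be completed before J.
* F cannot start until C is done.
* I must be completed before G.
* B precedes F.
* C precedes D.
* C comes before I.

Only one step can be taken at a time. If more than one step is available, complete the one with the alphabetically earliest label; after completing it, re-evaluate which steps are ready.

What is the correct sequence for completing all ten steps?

Nothing is required for B, C and E. B has the earlier label → B first.
C and E are both available; C has the earlier label → C.
D and F now also ready, so the ready set is {D, E, F}; D has the earlier label → D.
Now E and F have their prerequisites met. E has the earlier label, so E next.
H and I now also ready, so the ready set is {F, H, I}; F has the earlier label → F.
Now H and I have their prerequisites met. H has the earlier label, so H next.
Next only I has its prerequisites met → I.
Now G and J have their prerequisites met. G has the earlier label, so G next.
Now A and J have their prerequisites met. A has the earlier label, so A next.
That leaves J as the only ready step → J.

B → C → D → E → F → H → I → G → A → J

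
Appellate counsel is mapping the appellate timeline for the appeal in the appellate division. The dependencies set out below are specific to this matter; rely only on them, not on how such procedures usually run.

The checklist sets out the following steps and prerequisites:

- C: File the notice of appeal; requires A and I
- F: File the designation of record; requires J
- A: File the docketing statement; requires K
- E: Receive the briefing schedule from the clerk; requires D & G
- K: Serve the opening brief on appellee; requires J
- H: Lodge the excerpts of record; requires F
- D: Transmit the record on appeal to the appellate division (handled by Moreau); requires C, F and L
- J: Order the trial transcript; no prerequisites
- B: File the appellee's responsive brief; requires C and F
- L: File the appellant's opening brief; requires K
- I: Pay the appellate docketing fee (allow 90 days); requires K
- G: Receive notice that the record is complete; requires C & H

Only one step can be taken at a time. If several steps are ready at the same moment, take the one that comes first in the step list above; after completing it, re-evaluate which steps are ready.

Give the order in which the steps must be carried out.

J F K A H L I C D B G E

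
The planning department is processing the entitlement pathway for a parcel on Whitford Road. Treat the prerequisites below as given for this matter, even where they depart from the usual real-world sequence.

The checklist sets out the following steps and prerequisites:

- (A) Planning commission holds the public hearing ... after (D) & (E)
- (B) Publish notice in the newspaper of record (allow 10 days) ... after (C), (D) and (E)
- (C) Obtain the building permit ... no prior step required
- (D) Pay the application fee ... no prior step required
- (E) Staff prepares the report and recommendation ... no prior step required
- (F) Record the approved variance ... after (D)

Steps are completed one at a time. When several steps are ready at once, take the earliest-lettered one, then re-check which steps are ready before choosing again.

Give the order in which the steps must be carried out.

(C) → (D) → (E) → (A) → (B) → (F)

(C), (D) and (E) have no prerequisites; (C) has the earlier label, so (C) is first.
Ready: (D) and (E). (D) has the earlier label → (D).
Ready: (E) and (F). (E) has the earlier label → (E).
(A) and (B) now also ready, so the ready set is {(A), (B), (F)}; (A) has the earlier label → (A).
(B) and (F) are both available; (B) has the earlier label → (B).
That leaves (F) as the only ready step → (F).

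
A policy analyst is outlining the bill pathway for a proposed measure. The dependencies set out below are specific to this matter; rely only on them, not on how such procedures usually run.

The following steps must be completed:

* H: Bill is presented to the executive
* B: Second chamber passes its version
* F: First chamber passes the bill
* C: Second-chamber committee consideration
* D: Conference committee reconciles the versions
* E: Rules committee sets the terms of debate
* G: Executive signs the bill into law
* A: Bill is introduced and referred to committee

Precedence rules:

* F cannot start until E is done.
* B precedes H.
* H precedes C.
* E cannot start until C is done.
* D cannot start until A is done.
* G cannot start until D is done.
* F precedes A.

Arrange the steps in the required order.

Only B has no prerequisites, so it is first.
Next only H has its prerequisites met → H.
C needed H, now all done → C.
That leaves E as the only ready step → E.
Next only F has its prerequisites met → F.
A is the only step now ready → A.
D needed A, now all done → D.
G needed D, now all done → G.

B H C E F A D G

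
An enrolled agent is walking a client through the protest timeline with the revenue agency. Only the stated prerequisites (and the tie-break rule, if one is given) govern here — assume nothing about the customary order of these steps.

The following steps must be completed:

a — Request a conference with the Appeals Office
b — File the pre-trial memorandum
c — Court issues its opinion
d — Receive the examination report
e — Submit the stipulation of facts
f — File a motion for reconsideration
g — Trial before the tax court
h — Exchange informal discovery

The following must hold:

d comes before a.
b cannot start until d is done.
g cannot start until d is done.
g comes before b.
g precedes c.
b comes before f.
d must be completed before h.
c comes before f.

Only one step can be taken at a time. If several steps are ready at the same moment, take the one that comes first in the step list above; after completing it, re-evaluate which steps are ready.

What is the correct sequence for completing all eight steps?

d and e have no prerequisites; d is listed earlier, so d is first.
a, g and h now also ready, so the ready set is {a, e, g, h}; a is listed earlier → a.
e, g and h are all available; e is listed earlier → e.
g and h are both available; g is listed earlier → g.
b and c now also ready, so the ready set is {b, c, h}; b is listed earlier → b.
c and h are both available; c is listed earlier → c.
f now also ready, so the ready set is {f, h}; f is listed earlier → f.
h is the only step now ready → h.

d a e g b c f h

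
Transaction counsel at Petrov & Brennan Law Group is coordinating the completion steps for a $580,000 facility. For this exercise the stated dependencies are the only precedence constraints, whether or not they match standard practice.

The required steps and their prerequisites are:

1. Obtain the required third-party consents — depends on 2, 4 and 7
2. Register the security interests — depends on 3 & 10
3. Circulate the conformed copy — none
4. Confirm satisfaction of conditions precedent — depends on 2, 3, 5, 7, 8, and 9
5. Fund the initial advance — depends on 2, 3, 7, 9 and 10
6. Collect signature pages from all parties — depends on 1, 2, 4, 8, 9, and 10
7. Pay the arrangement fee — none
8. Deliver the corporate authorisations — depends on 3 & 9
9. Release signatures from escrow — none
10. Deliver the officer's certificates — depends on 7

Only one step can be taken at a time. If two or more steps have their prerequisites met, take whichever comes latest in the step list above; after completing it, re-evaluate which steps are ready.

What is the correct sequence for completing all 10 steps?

9 7 10 3 8 2 5 4 1 6

Nothing is required for 9, 7 and 3. 9 is listed later → 9 first.
Now 7 and 3 have their prerequisites met. 7 is listed later, so 7 next.
10 and 3 are both available; 10 is listed later → 10.
That leaves 3 as the only ready step → 3.
Now 8 and 2 have their prerequisites met. 8 is listed later, so 8 next.
Next only 2 has its prerequisites met → 2.
5 is the only step now ready → 5.
Next only 4 has its prerequisites met → 4.
1 needed 7, 4 and 2, now all done → 1.
6 needed 10, 9, 8, 4, 2 and 1, now all done → 6.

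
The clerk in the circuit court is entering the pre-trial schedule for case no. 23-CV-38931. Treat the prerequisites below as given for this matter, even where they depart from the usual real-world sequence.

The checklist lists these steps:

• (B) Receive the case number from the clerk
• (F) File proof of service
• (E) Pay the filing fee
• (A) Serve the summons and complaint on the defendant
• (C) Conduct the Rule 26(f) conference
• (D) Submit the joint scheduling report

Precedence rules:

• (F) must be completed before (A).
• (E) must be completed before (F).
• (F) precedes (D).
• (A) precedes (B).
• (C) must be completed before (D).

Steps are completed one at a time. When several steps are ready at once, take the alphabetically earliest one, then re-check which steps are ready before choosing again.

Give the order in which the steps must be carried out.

(C), (E), (F), (A), (B), (D)

Nothing is required for (C) and (E). (C) has the earlier label → (C) first.
Next only (E) has its prerequisites met → (E).
(F) needed (E), now all done → (F).
Now (A) and (D) have their prerequisites met. (A) has the earlier label, so (A) next.
(B) now also ready, so the ready set is {(B), (D)}; (B) has the earlier label → (B).
(D) needed (C) and (F), now all done → (D).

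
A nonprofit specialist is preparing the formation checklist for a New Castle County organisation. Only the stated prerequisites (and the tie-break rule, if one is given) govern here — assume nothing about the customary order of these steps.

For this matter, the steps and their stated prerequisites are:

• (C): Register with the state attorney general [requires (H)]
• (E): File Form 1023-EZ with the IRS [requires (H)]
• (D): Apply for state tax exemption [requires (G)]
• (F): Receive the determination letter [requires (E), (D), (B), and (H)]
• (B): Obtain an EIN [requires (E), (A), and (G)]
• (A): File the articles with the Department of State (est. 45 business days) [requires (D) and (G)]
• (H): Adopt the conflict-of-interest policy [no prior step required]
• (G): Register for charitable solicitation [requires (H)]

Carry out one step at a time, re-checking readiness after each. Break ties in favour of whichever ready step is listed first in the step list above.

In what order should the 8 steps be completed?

(H) (C) (E) (G) (D) (A) (B) (F)

(H) has no prerequisites → (H) first.
Ready: (C), (E) and (G). (C) is listed earlier → (C).
(E) and (G) are both available; (E) is listed earlier → (E).
(G) needed (H), now all done → (G).
(D) needed (G), now all done → (D).
That leaves (A) as the only ready step → (A).
That leaves (B) as the only ready step → (B).
(F) needed (E), (D), (B) and (H), now all done → (F).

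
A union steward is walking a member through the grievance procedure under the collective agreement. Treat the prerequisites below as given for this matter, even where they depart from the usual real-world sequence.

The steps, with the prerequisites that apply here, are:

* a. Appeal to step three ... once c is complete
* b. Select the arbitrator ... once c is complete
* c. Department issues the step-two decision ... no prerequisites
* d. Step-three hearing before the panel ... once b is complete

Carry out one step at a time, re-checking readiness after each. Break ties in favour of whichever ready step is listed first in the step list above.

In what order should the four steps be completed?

c, a, b, d

Only c has no prerequisites, so it is first.
Ready: a and b. a is listed earlier → a.
That leaves b as the only ready step → b.
Next only d has its prerequisites met → d.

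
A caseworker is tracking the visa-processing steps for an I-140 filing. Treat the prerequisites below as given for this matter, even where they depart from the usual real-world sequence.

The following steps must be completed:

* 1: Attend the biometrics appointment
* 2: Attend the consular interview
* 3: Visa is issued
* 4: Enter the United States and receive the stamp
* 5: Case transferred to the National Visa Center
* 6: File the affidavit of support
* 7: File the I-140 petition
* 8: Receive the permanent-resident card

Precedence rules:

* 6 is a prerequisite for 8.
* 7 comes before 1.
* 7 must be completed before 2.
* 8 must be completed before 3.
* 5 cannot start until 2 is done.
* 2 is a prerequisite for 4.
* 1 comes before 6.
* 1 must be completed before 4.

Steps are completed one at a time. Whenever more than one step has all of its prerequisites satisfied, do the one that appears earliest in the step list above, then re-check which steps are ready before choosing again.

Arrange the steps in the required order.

7 1 2 4 5 6 8 3

Only 7 has no prerequisites, so it is first.
Now 1 and 2 have their prerequisites met. 1 is listed earlier, so 1 next.
2 and 6 are both available; 2 is listed earlier → 2.
4, 5 and 6 are all available; 4 is listed earlier → 4.
Now 5 and 6 have their prerequisites met. 5 is listed earlier, so 5 next.
6 is the only step now ready → 6.
8 needed 6, now all done → 8.
3 needed 8, now all done → 3.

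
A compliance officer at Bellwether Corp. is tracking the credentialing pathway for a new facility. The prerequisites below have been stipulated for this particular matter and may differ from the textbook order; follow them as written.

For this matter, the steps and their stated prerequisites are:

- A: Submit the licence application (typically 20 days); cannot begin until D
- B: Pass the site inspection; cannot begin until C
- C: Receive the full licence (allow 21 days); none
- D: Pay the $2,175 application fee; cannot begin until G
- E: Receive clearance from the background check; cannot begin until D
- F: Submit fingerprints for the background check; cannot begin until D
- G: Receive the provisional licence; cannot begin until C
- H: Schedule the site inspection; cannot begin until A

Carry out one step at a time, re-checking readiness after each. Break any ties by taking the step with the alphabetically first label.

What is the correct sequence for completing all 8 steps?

C B G D A E F H

C is the only step with nothing outstanding, so it goes first.
B and G are both available; B has the earlier label → B.
G is the only step now ready → G.
D needed G, now all done → D.
Ready: A, E and F. A has the earlier label → A.
H now also ready, so the ready set is {E, F, H}; E has the earlier label → E.
F and H are both available; F has the earlier label → F.
H is the only step now ready → H.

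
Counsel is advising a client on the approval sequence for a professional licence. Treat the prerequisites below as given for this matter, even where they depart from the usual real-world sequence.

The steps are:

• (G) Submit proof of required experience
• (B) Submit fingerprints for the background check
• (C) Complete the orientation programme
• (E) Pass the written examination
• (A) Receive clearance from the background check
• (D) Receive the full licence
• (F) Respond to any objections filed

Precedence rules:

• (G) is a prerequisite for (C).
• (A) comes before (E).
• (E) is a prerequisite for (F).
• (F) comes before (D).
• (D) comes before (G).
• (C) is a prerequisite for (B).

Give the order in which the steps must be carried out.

(A) (E) (F) (D) (G) (C) (B)

(A) is the only step with nothing outstanding, so it goes first.
That leaves (E) as the only ready step → (E).
Next only (F) has its prerequisites met → (F).
(D) needed (F), now all done → (D).
(G) is the only step now ready → (G).
That leaves (C) as the only ready step → (C).
(B) needed (C), now all done → (B).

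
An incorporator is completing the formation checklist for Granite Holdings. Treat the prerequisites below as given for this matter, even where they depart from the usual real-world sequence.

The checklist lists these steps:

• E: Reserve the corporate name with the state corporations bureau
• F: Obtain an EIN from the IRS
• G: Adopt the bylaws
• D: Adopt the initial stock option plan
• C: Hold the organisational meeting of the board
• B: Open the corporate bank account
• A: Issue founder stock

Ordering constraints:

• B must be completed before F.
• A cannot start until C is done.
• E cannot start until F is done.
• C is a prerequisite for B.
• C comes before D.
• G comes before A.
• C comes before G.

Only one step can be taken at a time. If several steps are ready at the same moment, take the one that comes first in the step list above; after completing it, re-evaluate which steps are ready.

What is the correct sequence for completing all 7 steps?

C is the only step with nothing outstanding, so it goes first.
Ready: G, D and B. G is listed earlier → G.
A now also ready, so the ready set is {D, B, A}; D is listed earlier → D.
Now B and A have their prerequisites met. B is listed earlier, so B next.
F and A are both available; F is listed earlier → F.
Now E and A have their prerequisites met. E is listed earlier, so E next.
A needed G and C, now all done → A.

C, G, D, B, F, E, A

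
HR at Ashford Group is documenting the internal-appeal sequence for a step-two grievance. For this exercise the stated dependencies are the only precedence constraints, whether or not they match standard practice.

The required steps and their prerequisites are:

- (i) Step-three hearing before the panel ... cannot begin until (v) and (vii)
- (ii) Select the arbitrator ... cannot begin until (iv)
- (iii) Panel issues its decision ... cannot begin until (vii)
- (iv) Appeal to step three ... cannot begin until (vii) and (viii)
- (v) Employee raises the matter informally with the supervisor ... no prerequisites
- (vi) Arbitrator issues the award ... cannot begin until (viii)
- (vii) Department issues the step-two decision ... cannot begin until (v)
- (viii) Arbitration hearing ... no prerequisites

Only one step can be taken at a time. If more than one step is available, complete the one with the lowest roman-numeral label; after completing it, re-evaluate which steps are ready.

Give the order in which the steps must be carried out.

(v), (vii), (i), (iii), (viii), (iv), (ii), (vi)

Nothing is required for (v) and (viii). (v) has the earlier label → (v) first.
Now (vii) and (viii) have their prerequisites met. (vii) has the earlier label, so (vii) next.
(i), (iii) and (viii) are all available; (i) has the earlier label → (i).
Ready: (iii) and (viii). (iii) has the earlier label → (iii).
(viii) is the only step now ready → (viii).
Now (iv) and (vi) have their prerequisites met. (iv) has the earlier label, so (iv) next.
(ii) now also ready, so the ready set is {(ii), (vi)}; (ii) has the earlier label → (ii).
(vi) needed (viii), now all done → (vi).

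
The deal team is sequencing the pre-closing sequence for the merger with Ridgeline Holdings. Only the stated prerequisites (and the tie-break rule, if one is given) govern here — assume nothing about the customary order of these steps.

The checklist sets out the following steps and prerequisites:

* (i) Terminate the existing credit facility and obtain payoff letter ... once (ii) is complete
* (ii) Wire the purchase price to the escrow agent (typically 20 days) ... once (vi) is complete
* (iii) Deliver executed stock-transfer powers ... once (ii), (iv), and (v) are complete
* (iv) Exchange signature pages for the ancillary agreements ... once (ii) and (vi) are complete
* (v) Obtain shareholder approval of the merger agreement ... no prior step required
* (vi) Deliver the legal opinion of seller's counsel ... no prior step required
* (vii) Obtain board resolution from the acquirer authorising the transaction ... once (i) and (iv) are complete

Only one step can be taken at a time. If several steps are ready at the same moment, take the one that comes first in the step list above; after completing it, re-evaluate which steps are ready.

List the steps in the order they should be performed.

Nothing is required for (v) and (vi). (v) is listed earlier → (v) first.
(vi) is the only step now ready → (vi).
(ii) is the only step now ready → (ii).
Now (i) and (iv) have their prerequisites met. (i) is listed earlier, so (i) next.
That leaves (iv) as the only ready step → (iv).
(iii) and (vii) are both available; (iii) is listed earlier → (iii).
(vii) needed (i) and (iv), now all done → (vii).

(v) → (vi) → (ii) → (i) → (iv) → (iii) → (vii)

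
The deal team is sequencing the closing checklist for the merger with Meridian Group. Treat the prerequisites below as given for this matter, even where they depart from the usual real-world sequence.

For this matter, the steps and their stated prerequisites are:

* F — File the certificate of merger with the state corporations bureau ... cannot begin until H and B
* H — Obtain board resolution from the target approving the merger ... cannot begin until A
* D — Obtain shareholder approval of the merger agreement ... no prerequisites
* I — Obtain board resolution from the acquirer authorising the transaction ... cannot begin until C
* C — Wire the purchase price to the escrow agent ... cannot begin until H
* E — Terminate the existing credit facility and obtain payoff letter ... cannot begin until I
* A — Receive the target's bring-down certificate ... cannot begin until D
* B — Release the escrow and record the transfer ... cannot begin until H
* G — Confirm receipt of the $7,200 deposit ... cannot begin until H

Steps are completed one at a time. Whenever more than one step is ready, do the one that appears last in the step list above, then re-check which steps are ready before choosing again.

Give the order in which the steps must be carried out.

Only D has no prerequisites, so it is first.
A needed D, now all done → A.
Next only H has its prerequisites met → H.
Ready: G, B and C. G is listed later → G.
Ready: B and C. B is listed later → B.
Ready: C and F. C is listed later → C.
Now I and F have their prerequisites met. I is listed later, so I next.
Now E and F have their prerequisites met. E is listed later, so E next.
F is the only step now ready → F.

D A H G B C I E F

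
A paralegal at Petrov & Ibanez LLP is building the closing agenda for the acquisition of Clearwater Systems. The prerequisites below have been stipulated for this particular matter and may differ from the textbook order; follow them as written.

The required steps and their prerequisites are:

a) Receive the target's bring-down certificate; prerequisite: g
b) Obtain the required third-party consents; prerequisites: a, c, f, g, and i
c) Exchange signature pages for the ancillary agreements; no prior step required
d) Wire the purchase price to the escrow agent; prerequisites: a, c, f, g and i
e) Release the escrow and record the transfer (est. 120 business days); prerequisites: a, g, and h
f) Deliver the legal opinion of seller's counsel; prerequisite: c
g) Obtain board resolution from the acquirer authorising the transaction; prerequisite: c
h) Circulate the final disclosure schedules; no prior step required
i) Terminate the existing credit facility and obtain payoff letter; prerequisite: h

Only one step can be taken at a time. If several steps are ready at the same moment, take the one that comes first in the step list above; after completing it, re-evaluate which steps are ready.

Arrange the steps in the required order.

c, f, g, a, h, e, i, b, d

Nothing is required for c and h. c is listed earlier → c first.
Ready: f, g and h. f is listed earlier → f.
g and h are both available; g is listed earlier → g.
Ready: a and h. a is listed earlier → a.
h is the only step now ready → h.
e and i are both available; e is listed earlier → e.
i is the only step now ready → i.
b and d are both available; b is listed earlier → b.
Next only d has its prerequisites met → d.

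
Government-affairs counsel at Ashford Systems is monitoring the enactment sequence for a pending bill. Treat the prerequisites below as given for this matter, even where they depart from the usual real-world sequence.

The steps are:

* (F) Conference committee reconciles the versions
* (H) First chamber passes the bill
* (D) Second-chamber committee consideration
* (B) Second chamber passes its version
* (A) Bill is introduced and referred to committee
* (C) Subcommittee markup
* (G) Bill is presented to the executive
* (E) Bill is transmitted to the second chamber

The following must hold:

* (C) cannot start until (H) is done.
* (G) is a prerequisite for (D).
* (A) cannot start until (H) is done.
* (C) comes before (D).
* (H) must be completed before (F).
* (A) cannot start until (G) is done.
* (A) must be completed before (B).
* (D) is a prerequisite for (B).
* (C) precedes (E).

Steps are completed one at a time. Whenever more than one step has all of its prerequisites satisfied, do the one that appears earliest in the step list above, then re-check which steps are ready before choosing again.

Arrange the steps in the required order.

(H) → (F) → (C) → (G) → (D) → (A) → (B) → (E)

(H) and (G) have no prerequisites; (H) is listed earlier, so (H) is first.
Now (F), (C) and (G) have their prerequisites met. (F) is listed earlier, so (F) next.
Now (C) and (G) have their prerequisites met. (C) is listed earlier, so (C) next.
(E) now also ready, so the ready set is {(G), (E)}; (G) is listed earlier → (G).
(D) and (A) now also ready, so the ready set is {(D), (A), (E)}; (D) is listed earlier → (D).
Now (A) and (E) have their prerequisites met. (A) is listed earlier, so (A) next.
(B) now also ready, so the ready set is {(B), (E)}; (B) is listed earlier → (B).
Next only (E) has its prerequisites met → (E).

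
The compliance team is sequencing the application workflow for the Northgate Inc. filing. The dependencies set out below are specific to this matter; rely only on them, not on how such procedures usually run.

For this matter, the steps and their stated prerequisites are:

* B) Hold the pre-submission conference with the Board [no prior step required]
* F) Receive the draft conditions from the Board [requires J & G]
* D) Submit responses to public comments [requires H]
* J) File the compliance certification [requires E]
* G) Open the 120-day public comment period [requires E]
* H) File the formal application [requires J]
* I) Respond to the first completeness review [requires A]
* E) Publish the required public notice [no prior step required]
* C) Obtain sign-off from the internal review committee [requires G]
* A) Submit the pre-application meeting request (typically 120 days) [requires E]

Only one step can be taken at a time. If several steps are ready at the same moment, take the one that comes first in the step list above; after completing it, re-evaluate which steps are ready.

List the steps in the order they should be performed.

B → E → J → G → F → H → D → C → A → I

Nothing is required for B and E. B is listed earlier → B first.
That leaves E as the only ready step → E.
J, G and A are all available; J is listed earlier → J.
H now also ready, so the ready set is {G, H, A}; G is listed earlier → G.
F and C now also ready, so the ready set is {F, H, C, A}; F is listed earlier → F.
Now H, C and A have their prerequisites met. H is listed earlier, so H next.
Ready: D, C and A. D is listed earlier → D.
Now C and A have their prerequisites met. C is listed earlier, so C next.
That leaves A as the only ready step → A.
I needed A, now all done → I.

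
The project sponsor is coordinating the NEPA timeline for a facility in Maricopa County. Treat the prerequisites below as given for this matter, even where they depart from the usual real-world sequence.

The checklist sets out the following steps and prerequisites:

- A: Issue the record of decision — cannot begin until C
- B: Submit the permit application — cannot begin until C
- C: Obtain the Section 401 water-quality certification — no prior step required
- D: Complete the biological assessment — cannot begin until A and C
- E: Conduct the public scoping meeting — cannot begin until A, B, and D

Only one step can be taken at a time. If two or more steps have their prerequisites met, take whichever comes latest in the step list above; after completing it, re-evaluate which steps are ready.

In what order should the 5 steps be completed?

C, B, A, D, E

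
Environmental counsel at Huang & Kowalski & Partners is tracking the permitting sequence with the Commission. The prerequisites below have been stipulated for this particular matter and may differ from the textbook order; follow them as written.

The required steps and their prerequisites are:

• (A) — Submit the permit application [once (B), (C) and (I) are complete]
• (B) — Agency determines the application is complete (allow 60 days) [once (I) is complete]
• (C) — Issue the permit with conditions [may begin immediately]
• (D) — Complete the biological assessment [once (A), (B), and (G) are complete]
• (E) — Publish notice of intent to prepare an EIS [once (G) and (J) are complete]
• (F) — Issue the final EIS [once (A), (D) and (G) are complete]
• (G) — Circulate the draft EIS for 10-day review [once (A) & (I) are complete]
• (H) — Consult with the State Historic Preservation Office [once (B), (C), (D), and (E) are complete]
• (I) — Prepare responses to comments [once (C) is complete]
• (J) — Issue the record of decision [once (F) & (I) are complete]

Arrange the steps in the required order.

(C) is the only step with nothing outstanding, so it goes first.
That leaves (I) as the only ready step → (I).
(B) needed (I), now all done → (B).
(A) needed (B), (C) and (I), now all done → (A).
Next only (G) has its prerequisites met → (G).
(D) is the only step now ready → (D).
Next only (F) has its prerequisites met → (F).
(J) is the only step now ready → (J).
(E) needed (G) and (J), now all done → (E).
(H) needed (B), (C), (D) and (E), now all done → (H).

(C), (I), (B), (A), (G), (D), (F), (J), (E), (H)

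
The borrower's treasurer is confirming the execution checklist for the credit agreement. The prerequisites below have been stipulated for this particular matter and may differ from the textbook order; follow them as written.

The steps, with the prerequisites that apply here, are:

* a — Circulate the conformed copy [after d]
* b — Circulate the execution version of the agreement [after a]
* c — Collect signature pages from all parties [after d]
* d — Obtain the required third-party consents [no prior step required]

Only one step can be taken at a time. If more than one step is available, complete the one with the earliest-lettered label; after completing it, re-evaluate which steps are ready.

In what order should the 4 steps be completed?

Only d has no prerequisites, so it is first.
a and c are both available; a has the earlier label → a.
Now b and c have their prerequisites met. b has the earlier label, so b next.
c needed d, now all done → c.

d → a → b → c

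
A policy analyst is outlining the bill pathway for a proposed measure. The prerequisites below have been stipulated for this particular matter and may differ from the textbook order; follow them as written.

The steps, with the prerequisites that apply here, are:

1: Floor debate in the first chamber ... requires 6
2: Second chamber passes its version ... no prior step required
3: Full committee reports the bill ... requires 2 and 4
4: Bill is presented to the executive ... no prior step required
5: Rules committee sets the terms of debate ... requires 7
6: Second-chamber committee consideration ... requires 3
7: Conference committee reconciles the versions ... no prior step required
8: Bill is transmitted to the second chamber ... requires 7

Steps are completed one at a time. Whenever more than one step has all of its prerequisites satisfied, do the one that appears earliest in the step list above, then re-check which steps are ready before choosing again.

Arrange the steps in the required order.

2, 4, 3, 6, 1, 7, 5, 8

Nothing is required for 2, 4 and 7. 2 is listed earlier → 2 first.
Now 4 and 7 have their prerequisites met. 4 is listed earlier, so 4 next.
3 now also ready, so the ready set is {3, 7}; 3 is listed earlier → 3.
6 now also ready, so the ready set is {6, 7}; 6 is listed earlier → 6.
1 now also ready, so the ready set is {1, 7}; 1 is listed earlier → 1.
7 is the only step now ready → 7.
Ready: 5 and 8. 5 is listed earlier → 5.
Next only 8 has its prerequisites met → 8.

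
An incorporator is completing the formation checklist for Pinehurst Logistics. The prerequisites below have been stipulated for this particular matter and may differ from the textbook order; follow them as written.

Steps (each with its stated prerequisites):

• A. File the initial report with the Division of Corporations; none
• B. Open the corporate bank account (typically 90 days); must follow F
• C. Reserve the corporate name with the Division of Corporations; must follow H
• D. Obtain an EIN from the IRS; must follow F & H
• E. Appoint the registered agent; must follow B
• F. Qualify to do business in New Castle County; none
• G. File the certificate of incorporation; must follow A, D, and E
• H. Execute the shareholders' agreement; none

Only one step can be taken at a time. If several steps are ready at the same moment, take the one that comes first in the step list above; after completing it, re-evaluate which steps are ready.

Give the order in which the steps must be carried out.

A, F and H have no prerequisites; A is listed earlier, so A is first.
Ready: F and H. F is listed earlier → F.
B now also ready, so the ready set is {B, H}; B is listed earlier → B.
Ready: E and H. E is listed earlier → E.
That leaves H as the only ready step → H.
Now C and D have their prerequisites met. C is listed earlier, so C next.
D is the only step now ready → D.
That leaves G as the only ready step → G.

A → F → B → E → H → C → D → G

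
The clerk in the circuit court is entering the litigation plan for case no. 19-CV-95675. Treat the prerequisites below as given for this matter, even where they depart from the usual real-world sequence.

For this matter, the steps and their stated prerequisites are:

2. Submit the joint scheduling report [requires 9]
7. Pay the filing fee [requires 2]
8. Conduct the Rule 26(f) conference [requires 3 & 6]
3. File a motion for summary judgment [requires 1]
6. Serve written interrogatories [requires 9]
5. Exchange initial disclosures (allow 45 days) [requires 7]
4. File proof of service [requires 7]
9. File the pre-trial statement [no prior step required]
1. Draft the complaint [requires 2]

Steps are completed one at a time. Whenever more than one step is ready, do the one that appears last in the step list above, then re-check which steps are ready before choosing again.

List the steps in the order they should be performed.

9 is the only step with nothing outstanding, so it goes first.
Now 6 and 2 have their prerequisites met. 6 is listed later, so 6 next.
That leaves 2 as the only ready step → 2.
1 and 7 are both available; 1 is listed later → 1.
3 and 7 are both available; 3 is listed later → 3.
Ready: 8 and 7. 8 is listed later → 8.
Next only 7 has its prerequisites met → 7.
Now 4 and 5 have their prerequisites met. 4 is listed later, so 4 next.
5 needed 7, now all done → 5.

9, 6, 2, 1, 3, 8, 7, 4, 5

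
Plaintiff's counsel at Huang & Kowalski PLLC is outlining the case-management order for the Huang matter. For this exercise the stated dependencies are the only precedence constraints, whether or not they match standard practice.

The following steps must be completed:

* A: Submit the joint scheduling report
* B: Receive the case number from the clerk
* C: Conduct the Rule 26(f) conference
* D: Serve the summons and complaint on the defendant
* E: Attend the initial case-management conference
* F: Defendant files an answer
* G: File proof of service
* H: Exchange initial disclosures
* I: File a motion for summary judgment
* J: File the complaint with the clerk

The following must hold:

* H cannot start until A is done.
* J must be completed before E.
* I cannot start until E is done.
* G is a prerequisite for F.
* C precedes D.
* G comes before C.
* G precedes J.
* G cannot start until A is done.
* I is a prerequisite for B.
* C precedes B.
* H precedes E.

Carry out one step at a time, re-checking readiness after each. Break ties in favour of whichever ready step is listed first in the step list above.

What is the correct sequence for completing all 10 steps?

A → G → C → D → F → H → J → E → I → B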